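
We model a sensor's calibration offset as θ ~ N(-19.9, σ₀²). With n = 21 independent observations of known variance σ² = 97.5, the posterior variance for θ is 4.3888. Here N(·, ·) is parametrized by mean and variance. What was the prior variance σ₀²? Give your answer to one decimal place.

σ₀² = 80.2

For the Normal–Normal model with known σ², precisions add: τ_n = τ₀ + n/σ².
So 1/σ₀² = 1/4.3888 − 21/97.5 = 0.227853 − 0.215385 = 0.012468.
Hence σ₀² = 1/0.012468 ≈ 80.2.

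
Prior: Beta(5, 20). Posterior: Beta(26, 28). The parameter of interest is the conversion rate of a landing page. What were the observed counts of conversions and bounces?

A Beta(a, b) prior with s successes and f failures in binomial data gives a Beta(a+s, b+f) posterior.
So s = 26 − 5 = 21 and f = 28 − 20 = 8.

21 conversions and 8 bounces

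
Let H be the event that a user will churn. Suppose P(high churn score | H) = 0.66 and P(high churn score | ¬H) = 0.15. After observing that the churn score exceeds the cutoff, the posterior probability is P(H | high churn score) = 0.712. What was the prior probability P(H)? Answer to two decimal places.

Bayes' rule in odds form gives O(H|E) = O(H)·[P(E|H)/P(E|¬H)], hence O(H) = O(H|E)/LR.
Posterior odds = 0.712/(1−0.712) = 2.4722. LR = 0.66/0.15 = 4.4000.
Prior odds = 2.4722/4.4000 = 0.5619, so P(H) = 0.5619/(1+0.5619) ≈ 0.36.

P(H) = 0.36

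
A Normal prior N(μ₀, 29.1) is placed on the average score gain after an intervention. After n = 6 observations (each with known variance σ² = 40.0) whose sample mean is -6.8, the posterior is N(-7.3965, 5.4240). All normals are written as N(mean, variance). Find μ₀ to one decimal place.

With known observation variance, the Normal–Normal posterior has precision τ_n = τ₀ + n/σ² and mean μ_n = (τ₀μ₀ + (n/σ²)x̄)/τ_n.
Here τ₀ = 1/29.1 = 0.034364 and τ_data = 6/40.0 = 0.150000, so τ_n = 0.184364.
Rearranging for μ₀: μ₀ = (μ_n·τ_n − τ_data·x̄)/τ₀ = (-7.3965·0.184364 − 0.150000·-6.8) / 0.034364 = -0.343648/0.034364 ≈ -10.0.

μ₀ = -10.0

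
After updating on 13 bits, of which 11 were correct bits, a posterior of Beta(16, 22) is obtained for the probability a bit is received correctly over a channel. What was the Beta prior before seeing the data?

Beta(5, 20)

Beta is conjugate to the binomial likelihood: posterior = Beta(a+s, b+f).
Subtract the data counts: 16−11=5, 22−2=20.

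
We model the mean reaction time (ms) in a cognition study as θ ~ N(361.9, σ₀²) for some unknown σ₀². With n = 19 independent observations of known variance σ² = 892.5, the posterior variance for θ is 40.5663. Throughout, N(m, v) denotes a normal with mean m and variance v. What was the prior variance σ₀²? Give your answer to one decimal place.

σ₀² = 297.4

Posterior precision equals prior precision plus data precision: 1/σ_n² = 1/σ₀² + n/σ².
So 1/σ₀² = 1/40.5663 − 19/892.5 = 0.024651 − 0.021289 = 0.003362.
Hence σ₀² = 1/0.003362 ≈ 297.4.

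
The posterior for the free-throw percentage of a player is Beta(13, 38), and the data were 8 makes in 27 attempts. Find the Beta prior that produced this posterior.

Beta(5, 19)

Beta is conjugate to the binomial likelihood: posterior = Beta(a+s, b+f).
So a = 13 − 8 = 5 and b = 38 − 19 = 19.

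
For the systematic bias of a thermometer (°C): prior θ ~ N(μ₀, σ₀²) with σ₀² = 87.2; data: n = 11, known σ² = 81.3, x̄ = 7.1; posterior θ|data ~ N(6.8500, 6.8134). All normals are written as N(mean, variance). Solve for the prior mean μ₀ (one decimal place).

With known observation variance, the Normal–Normal posterior has precision τ_n = τ₀ + n/σ² and mean μ_n = (τ₀μ₀ + (n/σ²)x̄)/τ_n.
Here τ₀ = 1/87.2 = 0.011468 and τ_data = 11/81.3 = 0.135301, so τ_n = 0.146769.
Rearranging for μ₀: μ₀ = (μ_n·τ_n − τ_data·x̄)/τ₀ = (6.8500·0.146769 − 0.135301·7.1) / 0.011468 = 0.044731/0.011468 ≈ 3.9.

μ₀ = 3.9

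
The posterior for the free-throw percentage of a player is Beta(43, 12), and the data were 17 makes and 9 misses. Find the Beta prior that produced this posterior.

Beta is conjugate to the binomial likelihood: posterior = Beta(α+s, β+f).
So α = 43 − 17 = 26 and β = 12 − 9 = 3.

Beta(26, 3)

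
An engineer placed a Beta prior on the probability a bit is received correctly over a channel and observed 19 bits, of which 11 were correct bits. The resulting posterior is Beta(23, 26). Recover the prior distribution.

Under Beta–binomial conjugacy the posterior parameters are (a+s, b+f).
Subtract the data counts: 23−11=12, 26−8=18.

Beta(12, 18)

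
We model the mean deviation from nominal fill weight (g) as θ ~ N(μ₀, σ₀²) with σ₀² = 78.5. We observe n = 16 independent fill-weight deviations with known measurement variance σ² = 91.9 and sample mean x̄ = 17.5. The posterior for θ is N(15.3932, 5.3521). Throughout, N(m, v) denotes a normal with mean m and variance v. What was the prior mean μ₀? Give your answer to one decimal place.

The posterior mean is a precision-weighted average: μ_n = (τ₀μ₀ + τ_data·x̄)/(τ₀+τ_data), with τ₀=1/σ₀² and τ_data=n/σ².
Here τ₀ = 1/78.5 = 0.012739 and τ_data = 16/91.9 = 0.174102, so τ_n = 0.186841.
Rearranging for μ₀: μ₀ = (μ_n·τ_n − τ_data·x̄)/τ₀ = (15.3932·0.186841 − 0.174102·17.5) / 0.012739 = -0.170704/0.012739 ≈ -13.4.

μ₀ = -13.4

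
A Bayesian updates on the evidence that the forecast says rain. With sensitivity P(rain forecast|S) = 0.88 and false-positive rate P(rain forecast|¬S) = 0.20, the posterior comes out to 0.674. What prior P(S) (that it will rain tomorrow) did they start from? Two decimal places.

P(S) = 0.32

Bayes' rule in odds form gives O(S|E) = O(S)·[P(E|S)/P(E|¬S)], hence O(S) = O(S|E)/LR.
Posterior odds = 0.674/(1−0.674) = 2.0675. LR = 0.88/0.20 = 4.4000.
Prior odds = 2.0675/4.4000 = 0.4699, so P(S) = 0.4699/(1+0.4699) ≈ 0.32.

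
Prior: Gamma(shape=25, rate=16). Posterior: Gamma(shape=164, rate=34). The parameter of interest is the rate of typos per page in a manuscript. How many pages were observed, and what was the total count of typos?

n = 18 pages with total 139 typos

Gamma–Poisson conjugacy: posterior shape = α + Σxᵢ, posterior rate = β + n.
Matching: Σxᵢ = 164 − 25 = 139 and n = 34 − 16 = 18.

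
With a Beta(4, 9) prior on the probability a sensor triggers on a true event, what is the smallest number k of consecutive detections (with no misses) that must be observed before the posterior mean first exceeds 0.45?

After k detections and 0 misses the posterior is Beta(4+k, 9), with mean (4+k)/(4+9+k).
Set (4+k)/(13+k) > 0.45 and solve: k > (0.45·13 − 4)/(1 − 0.45) = 3.364.
The smallest integer exceeding 3.364 is 4, and checking k=4: (8)/(17) = 0.4706 > 0.45.

k = 4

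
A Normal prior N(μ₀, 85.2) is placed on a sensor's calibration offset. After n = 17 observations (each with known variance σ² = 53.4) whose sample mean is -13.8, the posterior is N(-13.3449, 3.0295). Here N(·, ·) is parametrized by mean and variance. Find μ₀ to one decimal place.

With known observation variance, the Normal–Normal posterior has precision τ_n = τ₀ + n/σ² and mean μ_n = (τ₀μ₀ + (n/σ²)x̄)/τ_n.
Here τ₀ = 1/85.2 = 0.011737 and τ_data = 17/53.4 = 0.318352, so τ_n = 0.330089.
Rearranging for μ₀: μ₀ = (μ_n·τ_n − τ_data·x̄)/τ₀ = (-13.3449·0.330089 − 0.318352·-13.8) / 0.011737 = -0.011747/0.011737 ≈ -1.0.

μ₀ = -1.0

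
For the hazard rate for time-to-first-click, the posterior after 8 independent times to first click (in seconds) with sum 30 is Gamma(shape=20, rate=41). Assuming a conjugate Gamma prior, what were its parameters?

Gamma–exponential conjugacy: posterior shape = α + n, posterior rate = β + Σtᵢ.
So α = 20 − 8 = 12 and β = 41 − 30 = 11.

Gamma(shape=12, rate=11)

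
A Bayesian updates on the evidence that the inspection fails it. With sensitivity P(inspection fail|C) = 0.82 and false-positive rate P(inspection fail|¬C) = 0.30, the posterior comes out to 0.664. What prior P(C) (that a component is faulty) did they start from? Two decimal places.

P(C) = 0.42

In odds form, posterior odds = prior odds × likelihood ratio, so prior odds = posterior odds ÷ LR.
Posterior odds = 0.664/(1−0.664) = 1.9762. LR = 0.82/0.30 = 2.7333.
Prior odds = 1.9762/2.7333 = 0.7230, so P(C) = 0.7230/(1+0.7230) ≈ 0.42.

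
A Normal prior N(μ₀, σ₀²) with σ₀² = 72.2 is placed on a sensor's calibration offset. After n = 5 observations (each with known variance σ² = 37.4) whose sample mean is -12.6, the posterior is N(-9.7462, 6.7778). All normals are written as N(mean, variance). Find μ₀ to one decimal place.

The posterior mean is a precision-weighted average: μ_n = (τ₀μ₀ + τ_data·x̄)/(τ₀+τ_data), with τ₀=1/σ₀² and τ_data=n/σ².
Here τ₀ = 1/72.2 = 0.013850 and τ_data = 5/37.4 = 0.133690, so τ_n = 0.147540.
Rearranging for μ₀: μ₀ = (μ_n·τ_n − τ_data·x̄)/τ₀ = (-9.7462·0.147540 − 0.133690·-12.6) / 0.013850 = 0.246540/0.013850 ≈ 17.8.

μ₀ = 17.8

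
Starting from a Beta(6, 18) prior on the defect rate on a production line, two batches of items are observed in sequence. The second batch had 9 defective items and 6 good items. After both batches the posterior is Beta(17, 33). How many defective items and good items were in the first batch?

2 defective items and 9 good items

Sequential conjugate updates are equivalent to a single update on the pooled data, so total successes = posterior α − prior α and total failures = posterior β − prior β.
Total across both batches: 17−6=11 defective items, 33−18=15 good items.
Subtract the second batch: 11−9=2 defective items and 15−6=9 good items.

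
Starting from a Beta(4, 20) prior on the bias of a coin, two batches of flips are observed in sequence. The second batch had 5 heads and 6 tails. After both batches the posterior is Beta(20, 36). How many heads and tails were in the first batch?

Because Beta–binomial updating is additive in the counts, the combined data contributed (α_post−α_prior, β_post−β_prior) successes and failures.
Total across both batches: 20−4=16 heads, 36−20=16 tails.
Subtract the second batch: 16−5=11 heads and 16−6=10 tails.

11 heads and 10 tails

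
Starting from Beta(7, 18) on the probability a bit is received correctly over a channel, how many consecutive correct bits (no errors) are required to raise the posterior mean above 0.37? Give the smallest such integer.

k = 4

After k correct bits and 0 errors the posterior is Beta(7+k, 18), with mean (7+k)/(7+18+k).
Set (7+k)/(25+k) > 0.37 and solve: k > (0.37·25 − 7)/(1 − 0.37) = 3.571.
The smallest integer exceeding 3.571 is 4.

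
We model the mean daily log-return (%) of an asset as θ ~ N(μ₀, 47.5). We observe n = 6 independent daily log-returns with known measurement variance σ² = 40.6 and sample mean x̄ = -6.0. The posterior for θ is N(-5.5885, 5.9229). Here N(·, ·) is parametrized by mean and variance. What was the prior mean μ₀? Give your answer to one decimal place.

μ₀ = -2.7

The posterior mean is a precision-weighted average: μ_n = (τ₀μ₀ + τ_data·x̄)/(τ₀+τ_data), with τ₀=1/σ₀² and τ_data=n/σ².
Here τ₀ = 1/47.5 = 0.021053 and τ_data = 6/40.6 = 0.147783, so τ_n = 0.168836.
Rearranging for μ₀: μ₀ = (μ_n·τ_n − τ_data·x̄)/τ₀ = (-5.5885·0.168836 − 0.147783·-6.0) / 0.021053 = -0.056842/0.021053 ≈ -2.7.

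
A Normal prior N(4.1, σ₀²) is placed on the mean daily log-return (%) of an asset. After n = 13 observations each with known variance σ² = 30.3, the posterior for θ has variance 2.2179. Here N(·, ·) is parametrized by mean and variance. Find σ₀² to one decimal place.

For the Normal–Normal model with known σ², precisions add: τ_n = τ₀ + n/σ².
So 1/σ₀² = 1/2.2179 − 13/30.3 = 0.450877 − 0.429043 = 0.021834.
Hence σ₀² = 1/0.021834 ≈ 45.8.

σ₀² = 45.8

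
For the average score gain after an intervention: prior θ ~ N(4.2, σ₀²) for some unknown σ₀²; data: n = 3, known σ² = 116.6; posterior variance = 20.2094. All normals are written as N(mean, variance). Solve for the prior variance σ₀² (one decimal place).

For the Normal–Normal model with known σ², precisions add: τ_n = τ₀ + n/σ².
So 1/σ₀² = 1/20.2094 − 3/116.6 = 0.049482 − 0.025729 = 0.023753.
Hence σ₀² = 1/0.023753 ≈ 42.1.

σ₀² = 42.1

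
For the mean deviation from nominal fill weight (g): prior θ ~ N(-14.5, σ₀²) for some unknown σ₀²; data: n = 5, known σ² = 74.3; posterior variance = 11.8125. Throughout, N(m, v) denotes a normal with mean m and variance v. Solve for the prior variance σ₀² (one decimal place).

For the Normal–Normal model with known σ², precisions add: τ_n = τ₀ + n/σ².
So 1/σ₀² = 1/11.8125 − 5/74.3 = 0.084656 − 0.067295 = 0.017361.
Hence σ₀² = 1/0.017361 ≈ 57.6.

σ₀² = 57.6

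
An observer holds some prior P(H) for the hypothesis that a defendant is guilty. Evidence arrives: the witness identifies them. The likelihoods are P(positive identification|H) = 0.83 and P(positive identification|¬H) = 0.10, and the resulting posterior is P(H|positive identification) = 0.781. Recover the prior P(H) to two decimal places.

P(H) = 0.30

Bayes' rule in odds form gives O(H|E) = O(H)·[P(E|H)/P(E|¬H)], hence O(H) = O(H|E)/LR.
Posterior odds = 0.781/(1−0.781) = 3.5662. LR = 0.83/0.10 = 8.3000.
Prior odds = 3.5662/8.3000 = 0.4297, so P(H) = 0.4297/(1+0.4297) ≈ 0.30.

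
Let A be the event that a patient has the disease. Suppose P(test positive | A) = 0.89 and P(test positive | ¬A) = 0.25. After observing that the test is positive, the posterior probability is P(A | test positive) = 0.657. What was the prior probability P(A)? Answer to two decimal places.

P(A) = 0.35

Bayes' rule in odds form gives O(A|E) = O(A)·[P(E|A)/P(E|¬A)], hence O(A) = O(A|E)/LR.
Posterior odds = 0.657/(1−0.657) = 1.9155. LR = 0.89/0.25 = 3.5600.
Prior odds = 1.9155/3.5600 = 0.5381, so P(A) = 0.5381/(1+0.5381) ≈ 0.35.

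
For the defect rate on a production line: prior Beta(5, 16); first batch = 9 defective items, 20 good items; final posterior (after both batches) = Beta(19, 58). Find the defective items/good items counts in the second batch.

Sequential conjugate updates are equivalent to a single update on the pooled data, so total successes = posterior α − prior α and total failures = posterior β − prior β.
Total across both batches: 19−5=14 defective items, 58−16=42 good items.
Subtract the first batch: 14−9=5 defective items and 42−20=22 good items.

5 defective items and 22 good items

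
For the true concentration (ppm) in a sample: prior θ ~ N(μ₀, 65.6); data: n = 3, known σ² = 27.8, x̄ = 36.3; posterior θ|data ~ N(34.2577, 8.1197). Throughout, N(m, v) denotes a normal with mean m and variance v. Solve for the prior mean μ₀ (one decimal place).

μ₀ = 19.8

The posterior mean is a precision-weighted average: μ_n = (τ₀μ₀ + τ_data·x̄)/(τ₀+τ_data), with τ₀=1/σ₀² and τ_data=n/σ².
Here τ₀ = 1/65.6 = 0.015244 and τ_data = 3/27.8 = 0.107914, so τ_n = 0.123158.
Rearranging for μ₀: μ₀ = (μ_n·τ_n − τ_data·x̄)/τ₀ = (34.2577·0.123158 − 0.107914·36.3) / 0.015244 = 0.301832/0.015244 ≈ 19.8.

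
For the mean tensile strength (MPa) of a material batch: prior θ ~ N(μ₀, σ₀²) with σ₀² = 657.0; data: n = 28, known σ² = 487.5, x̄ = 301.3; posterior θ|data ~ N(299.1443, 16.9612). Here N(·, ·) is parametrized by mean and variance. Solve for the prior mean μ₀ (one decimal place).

The posterior mean is a precision-weighted average: μ_n = (τ₀μ₀ + τ_data·x̄)/(τ₀+τ_data), with τ₀=1/σ₀² and τ_data=n/σ².
Here τ₀ = 1/657.0 = 0.001522 and τ_data = 28/487.5 = 0.057436, so τ_n = 0.058958.
Rearranging for μ₀: μ₀ = (μ_n·τ_n − τ_data·x̄)/τ₀ = (299.1443·0.058958 − 0.057436·301.3) / 0.001522 = 0.331483/0.001522 ≈ 217.8.

μ₀ = 217.8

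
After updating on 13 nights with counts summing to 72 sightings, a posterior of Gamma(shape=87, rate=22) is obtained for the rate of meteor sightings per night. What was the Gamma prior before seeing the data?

Gamma(shape=15, rate=9)

Gamma–Poisson conjugacy: posterior shape = α + Σxᵢ, posterior rate = β + n.
So α = 87 − 72 = 15 and β = 22 − 13 = 9.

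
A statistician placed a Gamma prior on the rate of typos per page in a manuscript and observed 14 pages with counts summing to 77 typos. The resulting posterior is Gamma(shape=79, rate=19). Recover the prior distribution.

A Gamma(α, β) prior (rate parametrization) on a Poisson rate with n observations summing to S gives posterior Gamma(α+S, β+n).
So α = 79 − 77 = 2 and β = 19 − 14 = 5.

Gamma(shape=2, rate=5)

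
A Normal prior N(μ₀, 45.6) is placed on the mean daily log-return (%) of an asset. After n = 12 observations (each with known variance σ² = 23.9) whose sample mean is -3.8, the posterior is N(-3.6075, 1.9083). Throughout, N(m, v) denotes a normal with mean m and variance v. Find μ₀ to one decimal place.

With known observation variance, the Normal–Normal posterior has precision τ_n = τ₀ + n/σ² and mean μ_n = (τ₀μ₀ + (n/σ²)x̄)/τ_n.
Here τ₀ = 1/45.6 = 0.021930 and τ_data = 12/23.9 = 0.502092, so τ_n = 0.524022.
Rearranging for μ₀: μ₀ = (μ_n·τ_n − τ_data·x̄)/τ₀ = (-3.6075·0.524022 − 0.502092·-3.8) / 0.021930 = 0.017540/0.021930 ≈ 0.8.

μ₀ = 0.8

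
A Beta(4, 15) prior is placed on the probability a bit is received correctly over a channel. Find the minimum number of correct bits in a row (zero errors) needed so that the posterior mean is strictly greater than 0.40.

k = 7

After k correct bits and 0 errors the posterior is Beta(4+k, 15), with mean (4+k)/(4+15+k).
Set (4+k)/(19+k) > 0.40 and solve: k > (0.40·19 − 4)/(1 − 0.40) = 6.000.
The smallest integer exceeding 6.000 is 7, and checking k=7: (11)/(26) = 0.4231 > 0.40.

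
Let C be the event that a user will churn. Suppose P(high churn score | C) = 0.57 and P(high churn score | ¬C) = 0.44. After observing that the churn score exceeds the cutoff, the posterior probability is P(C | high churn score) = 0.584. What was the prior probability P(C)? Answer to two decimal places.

P(C) = 0.52

In odds form, posterior odds = prior odds × likelihood ratio, so prior odds = posterior odds ÷ LR.
Posterior odds = 0.584/(1−0.584) = 1.4038. LR = 0.57/0.44 = 1.2955.
Prior odds = 1.4038/1.2955 = 1.0836, so P(C) = 1.0836/(1+1.0836) ≈ 0.52.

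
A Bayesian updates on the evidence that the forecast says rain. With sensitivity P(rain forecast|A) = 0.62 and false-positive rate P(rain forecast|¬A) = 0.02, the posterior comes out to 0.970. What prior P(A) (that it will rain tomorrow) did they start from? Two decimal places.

In odds form, posterior odds = prior odds × likelihood ratio, so prior odds = posterior odds ÷ LR.
Posterior odds = 0.970/(1−0.970) = 32.3333. LR = 0.62/0.02 = 31.0000.
Prior odds = 32.3333/31.0000 = 1.0430, so P(A) = 1.0430/(1+1.0430) ≈ 0.51.

P(A) = 0.51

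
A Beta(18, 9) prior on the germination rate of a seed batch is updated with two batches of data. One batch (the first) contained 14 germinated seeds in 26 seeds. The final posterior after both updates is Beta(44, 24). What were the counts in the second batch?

12 germinated seeds and 3 non-germinating seeds

Because Beta–binomial updating is additive in the counts, the combined data contributed (α_post−α_prior, β_post−β_prior) successes and failures.
Total across both batches: 44−18=26 germinated seeds, 24−9=15 non-germinating seeds.
Subtract the first batch: 26−14=12 germinated seeds and 15−12=3 non-germinating seeds.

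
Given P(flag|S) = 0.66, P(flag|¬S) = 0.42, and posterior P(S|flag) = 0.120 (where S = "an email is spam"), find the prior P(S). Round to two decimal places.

In odds form, posterior odds = prior odds × likelihood ratio, so prior odds = posterior odds ÷ LR.
Posterior odds = 0.120/(1−0.120) = 0.1364. LR = 0.66/0.42 = 1.5714.
Prior odds = 0.1364/1.5714 = 0.0868, so P(S) = 0.0868/(1+0.0868) ≈ 0.08.

P(S) = 0.08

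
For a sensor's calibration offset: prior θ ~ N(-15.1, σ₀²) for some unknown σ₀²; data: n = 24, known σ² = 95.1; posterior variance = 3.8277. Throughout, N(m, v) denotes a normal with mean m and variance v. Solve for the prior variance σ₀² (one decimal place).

σ₀² = 112.5

For the Normal–Normal model with known σ², precisions add: τ_n = τ₀ + n/σ².
So 1/σ₀² = 1/3.8277 − 24/95.1 = 0.261253 − 0.252366 = 0.008887.
Hence σ₀² = 1/0.008887 ≈ 112.5.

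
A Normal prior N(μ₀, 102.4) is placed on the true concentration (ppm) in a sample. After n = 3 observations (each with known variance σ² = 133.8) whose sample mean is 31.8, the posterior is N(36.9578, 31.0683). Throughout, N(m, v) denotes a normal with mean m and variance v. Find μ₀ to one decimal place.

μ₀ = 48.8

The posterior mean is a precision-weighted average: μ_n = (τ₀μ₀ + τ_data·x̄)/(τ₀+τ_data), with τ₀=1/σ₀² and τ_data=n/σ².
Here τ₀ = 1/102.4 = 0.009766 and τ_data = 3/133.8 = 0.022422, so τ_n = 0.032188.
Rearranging for μ₀: μ₀ = (μ_n·τ_n − τ_data·x̄)/τ₀ = (36.9578·0.032188 − 0.022422·31.8) / 0.009766 = 0.476578/0.009766 ≈ 48.8.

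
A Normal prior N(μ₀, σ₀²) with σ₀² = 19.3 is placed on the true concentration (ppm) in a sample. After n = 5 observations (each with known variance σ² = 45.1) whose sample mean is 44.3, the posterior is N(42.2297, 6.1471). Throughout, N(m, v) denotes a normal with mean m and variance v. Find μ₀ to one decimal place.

μ₀ = 37.8

The posterior mean is a precision-weighted average: μ_n = (τ₀μ₀ + τ_data·x̄)/(τ₀+τ_data), with τ₀=1/σ₀² and τ_data=n/σ².
Here τ₀ = 1/19.3 = 0.051813 and τ_data = 5/45.1 = 0.110865, so τ_n = 0.162678.
Rearranging for μ₀: μ₀ = (μ_n·τ_n − τ_data·x̄)/τ₀ = (42.2297·0.162678 − 0.110865·44.3) / 0.051813 = 1.958524/0.051813 ≈ 37.8.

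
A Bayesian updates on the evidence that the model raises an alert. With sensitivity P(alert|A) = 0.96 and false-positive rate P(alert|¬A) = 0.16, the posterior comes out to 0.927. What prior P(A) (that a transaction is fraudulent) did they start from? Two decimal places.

Bayes' rule in odds form gives O(A|E) = O(A)·[P(E|A)/P(E|¬A)], hence O(A) = O(A|E)/LR.
Posterior odds = 0.927/(1−0.927) = 12.6986. LR = 0.96/0.16 = 6.0000.
Prior odds = 12.6986/6.0000 = 2.1164, so P(A) = 2.1164/(1+2.1164) ≈ 0.68.

P(A) = 0.68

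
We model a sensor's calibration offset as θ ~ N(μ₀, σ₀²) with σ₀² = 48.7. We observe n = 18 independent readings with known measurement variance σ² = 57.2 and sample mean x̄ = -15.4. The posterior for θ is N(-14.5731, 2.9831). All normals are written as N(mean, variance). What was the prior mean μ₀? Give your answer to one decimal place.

The posterior mean is a precision-weighted average: μ_n = (τ₀μ₀ + τ_data·x̄)/(τ₀+τ_data), with τ₀=1/σ₀² and τ_data=n/σ².
Here τ₀ = 1/48.7 = 0.020534 and τ_data = 18/57.2 = 0.314685, so τ_n = 0.335219.
Rearranging for μ₀: μ₀ = (μ_n·τ_n − τ_data·x̄)/τ₀ = (-14.5731·0.335219 − 0.314685·-15.4) / 0.020534 = -0.039031/0.020534 ≈ -1.9.

μ₀ = -1.9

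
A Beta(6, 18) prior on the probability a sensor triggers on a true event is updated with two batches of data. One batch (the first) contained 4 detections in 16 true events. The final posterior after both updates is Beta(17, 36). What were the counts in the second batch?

7 detections and 6 misses

Sequential conjugate updates are equivalent to a single update on the pooled data, so total successes = posterior α − prior α and total failures = posterior β − prior β.
Total across both batches: 17−6=11 detections, 36−18=18 misses.
Subtract the first batch: 11−4=7 detections and 18−12=6 misses.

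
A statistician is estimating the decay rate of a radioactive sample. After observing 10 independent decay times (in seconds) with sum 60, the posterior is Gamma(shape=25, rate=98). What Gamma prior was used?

Gamma(shape=15, rate=38)

For an exponential likelihood with a Gamma(α, β) prior on the rate, n observations with total T give posterior Gamma(α+n, β+T).
So α = 25 − 10 = 15 and β = 98 − 60 = 38.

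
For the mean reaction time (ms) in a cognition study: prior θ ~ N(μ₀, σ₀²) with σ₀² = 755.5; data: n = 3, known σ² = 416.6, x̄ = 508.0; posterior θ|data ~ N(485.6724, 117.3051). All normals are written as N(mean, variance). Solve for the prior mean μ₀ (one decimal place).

With known observation variance, the Normal–Normal posterior has precision τ_n = τ₀ + n/σ² and mean μ_n = (τ₀μ₀ + (n/σ²)x̄)/τ_n.
Here τ₀ = 1/755.5 = 0.001324 and τ_data = 3/416.6 = 0.007201, so τ_n = 0.008525.
Rearranging for μ₀: μ₀ = (μ_n·τ_n − τ_data·x̄)/τ₀ = (485.6724·0.008525 − 0.007201·508.0) / 0.001324 = 0.482249/0.001324 ≈ 364.2.

μ₀ = 364.2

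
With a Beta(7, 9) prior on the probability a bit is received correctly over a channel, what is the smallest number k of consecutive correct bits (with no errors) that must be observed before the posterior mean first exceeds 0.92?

After k correct bits and 0 errors the posterior is Beta(7+k, 9), with mean (7+k)/(7+9+k).
Set (7+k)/(16+k) > 0.92 and solve: k > (0.92·16 − 7)/(1 − 0.92) = 96.500.
The smallest integer exceeding 96.500 is 97.

k = 97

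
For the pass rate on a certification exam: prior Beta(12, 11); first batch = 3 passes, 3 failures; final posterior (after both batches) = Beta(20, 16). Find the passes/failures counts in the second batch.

Because Beta–binomial updating is additive in the counts, the combined data contributed (α_post−α_prior, β_post−β_prior) successes and failures.
Total across both batches: 20−12=8 passes, 16−11=5 failures.
Subtract the first batch: 8−3=5 passes and 5−3=2 failures.

5 passes and 2 failures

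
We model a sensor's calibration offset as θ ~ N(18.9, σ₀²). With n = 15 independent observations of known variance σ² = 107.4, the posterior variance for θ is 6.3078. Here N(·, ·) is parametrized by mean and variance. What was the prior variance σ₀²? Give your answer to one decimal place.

σ₀² = 53.0

Posterior precision equals prior precision plus data precision: 1/σ_n² = 1/σ₀² + n/σ².
So 1/σ₀² = 1/6.3078 − 15/107.4 = 0.158534 − 0.139665 = 0.018869.
Hence σ₀² = 1/0.018869 ≈ 53.0.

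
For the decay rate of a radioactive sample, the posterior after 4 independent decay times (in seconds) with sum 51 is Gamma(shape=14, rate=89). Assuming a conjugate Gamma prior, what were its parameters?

For an exponential likelihood with a Gamma(α, β) prior on the rate, n observations with total T give posterior Gamma(α+n, β+T).
So α = 14 − 4 = 10 and β = 89 − 51 = 38.

Gamma(shape=10, rate=38)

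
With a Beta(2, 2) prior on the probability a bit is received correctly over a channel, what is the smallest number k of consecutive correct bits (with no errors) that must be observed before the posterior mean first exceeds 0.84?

k = 9

After k correct bits and 0 errors the posterior is Beta(2+k, 2), with mean (2+k)/(2+2+k).
Set (2+k)/(4+k) > 0.84 and solve: k > (0.84·4 − 2)/(1 − 0.84) = 8.500.
The smallest integer exceeding 8.500 is 9, and checking k=9: (11)/(13) = 0.8462 > 0.84.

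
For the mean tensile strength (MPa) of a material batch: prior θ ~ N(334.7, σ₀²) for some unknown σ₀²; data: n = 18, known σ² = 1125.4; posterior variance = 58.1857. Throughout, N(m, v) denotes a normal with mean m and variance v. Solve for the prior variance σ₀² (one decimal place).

For the Normal–Normal model with known σ², precisions add: τ_n = τ₀ + n/σ².
So 1/σ₀² = 1/58.1857 − 18/1125.4 = 0.017186 − 0.015994 = 0.001192.
Hence σ₀² = 1/0.001192 ≈ 838.9.

σ₀² = 838.9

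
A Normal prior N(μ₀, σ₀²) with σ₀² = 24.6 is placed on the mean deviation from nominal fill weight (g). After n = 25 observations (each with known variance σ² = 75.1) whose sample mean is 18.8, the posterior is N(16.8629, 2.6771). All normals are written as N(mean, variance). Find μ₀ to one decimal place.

With known observation variance, the Normal–Normal posterior has precision τ_n = τ₀ + n/σ² and mean μ_n = (τ₀μ₀ + (n/σ²)x̄)/τ_n.
Here τ₀ = 1/24.6 = 0.040650 and τ_data = 25/75.1 = 0.332889, so τ_n = 0.373539.
Rearranging for μ₀: μ₀ = (μ_n·τ_n − τ_data·x̄)/τ₀ = (16.8629·0.373539 − 0.332889·18.8) / 0.040650 = 0.040638/0.040650 ≈ 1.0.

μ₀ = 1.0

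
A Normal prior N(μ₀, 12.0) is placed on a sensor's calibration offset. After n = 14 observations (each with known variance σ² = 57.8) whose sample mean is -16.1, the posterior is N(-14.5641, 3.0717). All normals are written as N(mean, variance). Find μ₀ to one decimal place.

With known observation variance, the Normal–Normal posterior has precision τ_n = τ₀ + n/σ² and mean μ_n = (τ₀μ₀ + (n/σ²)x̄)/τ_n.
Here τ₀ = 1/12.0 = 0.083333 and τ_data = 14/57.8 = 0.242215, so τ_n = 0.325548.
Rearranging for μ₀: μ₀ = (μ_n·τ_n − τ_data·x̄)/τ₀ = (-14.5641·0.325548 − 0.242215·-16.1) / 0.083333 = -0.841652/0.083333 ≈ -10.1.

μ₀ = -10.1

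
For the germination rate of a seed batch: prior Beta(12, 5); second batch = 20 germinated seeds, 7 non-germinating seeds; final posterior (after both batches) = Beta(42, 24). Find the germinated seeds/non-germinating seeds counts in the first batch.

Because Beta–binomial updating is additive in the counts, the combined data contributed (α_post−α_prior, β_post−β_prior) successes and failures.
Total across both batches: 42−12=30 germinated seeds, 24−5=19 non-germinating seeds.
Subtract the second batch: 30−20=10 germinated seeds and 19−7=12 non-germinating seeds.

10 germinated seeds and 12 non-germinating seeds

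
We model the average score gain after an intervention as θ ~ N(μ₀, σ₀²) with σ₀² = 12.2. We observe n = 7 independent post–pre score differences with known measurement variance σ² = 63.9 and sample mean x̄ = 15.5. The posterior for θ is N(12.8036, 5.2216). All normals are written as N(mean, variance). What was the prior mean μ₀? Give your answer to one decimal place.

μ₀ = 9.2

With known observation variance, the Normal–Normal posterior has precision τ_n = τ₀ + n/σ² and mean μ_n = (τ₀μ₀ + (n/σ²)x̄)/τ_n.
Here τ₀ = 1/12.2 = 0.081967 and τ_data = 7/63.9 = 0.109546, so τ_n = 0.191513.
Rearranging for μ₀: μ₀ = (μ_n·τ_n − τ_data·x̄)/τ₀ = (12.8036·0.191513 − 0.109546·15.5) / 0.081967 = 0.754093/0.081967 ≈ 9.2.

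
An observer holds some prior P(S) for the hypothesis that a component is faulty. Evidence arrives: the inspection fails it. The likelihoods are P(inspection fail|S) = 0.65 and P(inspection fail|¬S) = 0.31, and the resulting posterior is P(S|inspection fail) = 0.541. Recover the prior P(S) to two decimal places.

In odds form, posterior odds = prior odds × likelihood ratio, so prior odds = posterior odds ÷ LR.
Posterior odds = 0.541/(1−0.541) = 1.1786. LR = 0.65/0.31 = 2.0968.
Prior odds = 1.1786/2.0968 = 0.5621, so P(S) = 0.5621/(1+0.5621) ≈ 0.36.

P(S) = 0.36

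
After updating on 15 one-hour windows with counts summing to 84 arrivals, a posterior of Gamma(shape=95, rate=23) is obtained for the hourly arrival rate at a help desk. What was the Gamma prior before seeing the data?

Gamma(shape=11, rate=8)

A Gamma(α, β) prior (rate parametrization) on a Poisson rate with n observations summing to S gives posterior Gamma(α+S, β+n).
So α = 95 − 84 = 11 and β = 23 − 15 = 8.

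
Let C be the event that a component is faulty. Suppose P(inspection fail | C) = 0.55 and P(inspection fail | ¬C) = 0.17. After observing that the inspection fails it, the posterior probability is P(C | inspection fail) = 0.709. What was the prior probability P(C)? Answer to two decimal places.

Bayes' rule in odds form gives O(C|E) = O(C)·[P(E|C)/P(E|¬C)], hence O(C) = O(C|E)/LR.
Posterior odds = 0.709/(1−0.709) = 2.4364. LR = 0.55/0.17 = 3.2353.
Prior odds = 2.4364/3.2353 = 0.7531, so P(C) = 0.7531/(1+0.7531) ≈ 0.43.

P(C) = 0.43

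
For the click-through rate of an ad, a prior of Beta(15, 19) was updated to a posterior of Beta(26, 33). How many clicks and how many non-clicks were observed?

11 clicks and 14 non-clicks

Beta is conjugate to the binomial likelihood: posterior = Beta(a+s, b+f).
So s = 26 − 15 = 11 and f = 33 − 19 = 14.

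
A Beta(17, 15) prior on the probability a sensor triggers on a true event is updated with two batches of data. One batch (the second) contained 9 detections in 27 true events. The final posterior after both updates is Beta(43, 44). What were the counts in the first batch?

17 detections and 11 misses

Sequential conjugate updates are equivalent to a single update on the pooled data, so total successes = posterior α − prior α and total failures = posterior β − prior β.
Total across both batches: 43−17=26 detections, 44−15=29 misses.
Subtract the second batch: 26−9=17 detections and 29−18=11 misses.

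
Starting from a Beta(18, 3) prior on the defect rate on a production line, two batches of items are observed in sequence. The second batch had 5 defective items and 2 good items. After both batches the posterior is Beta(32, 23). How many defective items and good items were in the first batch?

9 defective items and 18 good items

Sequential conjugate updates are equivalent to a single update on the pooled data, so total successes = posterior α − prior α and total failures = posterior β − prior β.
Total across both batches: 32−18=14 defective items, 23−3=20 good items.
Subtract the second batch: 14−5=9 defective items and 20−2=18 good items.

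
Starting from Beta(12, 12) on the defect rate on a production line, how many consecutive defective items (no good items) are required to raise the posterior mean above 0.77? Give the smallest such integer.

k = 29

After k defective items and 0 good items the posterior is Beta(12+k, 12), with mean (12+k)/(12+12+k).
Set (12+k)/(24+k) > 0.77 and solve: k > (0.77·24 − 12)/(1 − 0.77) = 28.174.
The smallest integer exceeding 28.174 is 29.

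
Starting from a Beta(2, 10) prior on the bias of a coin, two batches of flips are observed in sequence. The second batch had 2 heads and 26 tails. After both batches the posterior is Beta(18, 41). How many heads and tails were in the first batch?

Because Beta–binomial updating is additive in the counts, the combined data contributed (α_post−α_prior, β_post−β_prior) successes and failures.
Total across both batches: 18−2=16 heads, 41−10=31 tails.
Subtract the second batch: 16−2=14 heads and 31−26=5 tails.

14 heads and 5 tails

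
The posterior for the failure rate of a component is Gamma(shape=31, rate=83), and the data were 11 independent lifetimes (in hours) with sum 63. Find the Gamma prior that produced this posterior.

Gamma–exponential conjugacy: posterior shape = α + n, posterior rate = β + Σtᵢ.
So α = 31 − 11 = 20 and β = 83 − 63 = 20.

Gamma(shape=20, rate=20)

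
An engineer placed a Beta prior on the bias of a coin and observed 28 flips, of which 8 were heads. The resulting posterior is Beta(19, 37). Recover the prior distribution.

Under Beta–binomial conjugacy the posterior parameters are (a+s, b+f).
Subtract the data counts: 19−8=11, 37−20=17.

Beta(11, 17)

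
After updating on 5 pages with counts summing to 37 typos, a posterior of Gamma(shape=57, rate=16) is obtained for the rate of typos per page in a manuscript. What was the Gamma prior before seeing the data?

A Gamma(α, β) prior (rate parametrization) on a Poisson rate with n observations summing to S gives posterior Gamma(α+S, β+n).
So α = 57 − 37 = 20 and β = 16 − 5 = 11.

Gamma(shape=20, rate=11)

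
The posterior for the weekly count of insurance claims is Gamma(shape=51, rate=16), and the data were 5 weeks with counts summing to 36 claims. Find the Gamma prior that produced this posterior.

Gamma–Poisson conjugacy: posterior shape = α + Σxᵢ, posterior rate = β + n.
So α = 51 − 36 = 15 and β = 16 − 5 = 11.

Gamma(shape=15, rate=11)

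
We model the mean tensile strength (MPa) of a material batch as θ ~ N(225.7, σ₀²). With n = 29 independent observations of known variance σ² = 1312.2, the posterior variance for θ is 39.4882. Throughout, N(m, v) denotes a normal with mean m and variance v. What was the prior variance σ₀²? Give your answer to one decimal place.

σ₀² = 310.2

Posterior precision equals prior precision plus data precision: 1/σ_n² = 1/σ₀² + n/σ².
So 1/σ₀² = 1/39.4882 − 29/1312.2 = 0.025324 − 0.022100 = 0.003224.
Hence σ₀² = 1/0.003224 ≈ 310.2.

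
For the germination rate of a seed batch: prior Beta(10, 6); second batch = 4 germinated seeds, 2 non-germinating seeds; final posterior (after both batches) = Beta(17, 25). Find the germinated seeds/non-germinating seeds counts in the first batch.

Sequential conjugate updates are equivalent to a single update on the pooled data, so total successes = posterior α − prior α and total failures = posterior β − prior β.
Total across both batches: 17−10=7 germinated seeds, 25−6=19 non-germinating seeds.
Subtract the second batch: 7−4=3 germinated seeds and 19−2=17 non-germinating seeds.

3 germinated seeds and 17 non-germinating seeds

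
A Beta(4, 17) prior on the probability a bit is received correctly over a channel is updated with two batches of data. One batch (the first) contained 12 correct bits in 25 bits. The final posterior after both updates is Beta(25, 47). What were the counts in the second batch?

Sequential conjugate updates are equivalent to a single update on the pooled data, so total successes = posterior α − prior α and total failures = posterior β − prior β.
Total across both batches: 25−4=21 correct bits, 47−17=30 errors.
Subtract the first batch: 21−12=9 correct bits and 30−13=17 errors.

9 correct bits and 17 errors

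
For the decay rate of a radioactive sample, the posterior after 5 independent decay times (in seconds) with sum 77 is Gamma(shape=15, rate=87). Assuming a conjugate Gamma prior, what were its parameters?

Gamma(shape=10, rate=10)

For an exponential likelihood with a Gamma(α, β) prior on the rate, n observations with total T give posterior Gamma(α+n, β+T).
So α = 15 − 5 = 10 and β = 87 − 77 = 10.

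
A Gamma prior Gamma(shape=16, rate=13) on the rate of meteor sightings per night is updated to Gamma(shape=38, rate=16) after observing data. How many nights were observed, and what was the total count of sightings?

A Gamma(α, β) prior (rate parametrization) on a Poisson rate with n observations summing to S gives posterior Gamma(α+S, β+n).
Matching: Σxᵢ = 38 − 16 = 22 and n = 16 − 13 = 3.

n = 3 nights with total 22 sightings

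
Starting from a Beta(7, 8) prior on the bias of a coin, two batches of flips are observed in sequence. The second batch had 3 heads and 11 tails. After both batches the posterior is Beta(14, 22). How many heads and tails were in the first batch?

Sequential conjugate updates are equivalent to a single update on the pooled data, so total successes = posterior α − prior α and total failures = posterior β − prior β.
Total across both batches: 14−7=7 heads, 22−8=14 tails.
Subtract the second batch: 7−3=4 heads and 14−11=3 tails.

4 heads and 3 tails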